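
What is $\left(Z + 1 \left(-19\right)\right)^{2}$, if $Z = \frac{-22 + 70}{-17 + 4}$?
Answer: $\frac{87025}{169} \approx 514.94$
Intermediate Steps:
$Z = - \frac{48}{13}$ ($Z = \frac{48}{-13} = 48 \left(- \frac{1}{13}\right) = - \frac{48}{13} \approx -3.6923$)
$\left(Z + 1 \left(-19\right)\right)^{2} = \left(- \frac{48}{13} + 1 \left(-19\right)\right)^{2} = \left(- \frac{48}{13} - 19\right)^{2} = \left(- \frac{295}{13}\right)^{2} = \frac{87025}{169}$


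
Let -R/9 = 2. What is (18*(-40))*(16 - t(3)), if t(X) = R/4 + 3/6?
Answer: -14400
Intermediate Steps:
R = -18 (R = -9*2 = -18)
t(X) = -4 (t(X) = -18/4 + 3/6 = -18*¼ + 3*(⅙) = -9/2 + ½ = -4)
(18*(-40))*(16 - t(3)) = (18*(-40))*(16 - 1*(-4)) = -720*(16 + 4) = -720*20 = -14400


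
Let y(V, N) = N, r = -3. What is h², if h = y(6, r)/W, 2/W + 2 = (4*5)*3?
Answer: 7569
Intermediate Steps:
W = 1/29 (W = 2/(-2 + (4*5)*3) = 2/(-2 + 20*3) = 2/(-2 + 60) = 2/58 = 2*(1/58) = 1/29 ≈ 0.034483)
h = -87 (h = -3/1/29 = -3*29 = -87)
h² = (-87)² = 7569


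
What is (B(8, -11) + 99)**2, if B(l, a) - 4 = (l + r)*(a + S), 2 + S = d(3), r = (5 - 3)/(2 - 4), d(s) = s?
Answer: 1089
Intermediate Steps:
r = -1 (r = 2/(-2) = 2*(-1/2) = -1)
S = 1 (S = -2 + 3 = 1)
B(l, a) = 4 + (1 + a)*(-1 + l) (B(l, a) = 4 + (l - 1)*(a + 1) = 4 + (-1 + l)*(1 + a) = 4 + (1 + a)*(-1 + l))
(B(8, -11) + 99)**2 = ((3 + 8 - 1*(-11) - 11*8) + 99)**2 = ((3 + 8 + 11 - 88) + 99)**2 = (-66 + 99)**2 = 33**2 = 1089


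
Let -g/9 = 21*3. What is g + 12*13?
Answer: -411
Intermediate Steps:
g = -567 (g = -189*3 = -9*63 = -567)
g + 12*13 = -567 + 12*13 = -567 + 156 = -411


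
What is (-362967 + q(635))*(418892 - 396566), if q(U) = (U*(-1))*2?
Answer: -8131955262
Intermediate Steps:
q(U) = -2*U (q(U) = -U*2 = -2*U)
(-362967 + q(635))*(418892 - 396566) = (-362967 - 2*635)*(418892 - 396566) = (-362967 - 1270)*22326 = -364237*22326 = -8131955262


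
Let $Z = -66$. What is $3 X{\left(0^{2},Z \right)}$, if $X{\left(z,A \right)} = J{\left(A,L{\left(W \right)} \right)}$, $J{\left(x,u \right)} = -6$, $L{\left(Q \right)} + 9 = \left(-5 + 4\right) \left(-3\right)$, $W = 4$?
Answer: $-18$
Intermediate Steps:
$L{\left(Q \right)} = -6$ ($L{\left(Q \right)} = -9 + \left(-5 + 4\right) \left(-3\right) = -9 - -3 = -9 + 3 = -6$)
$X{\left(z,A \right)} = -6$
$3 X{\left(0^{2},Z \right)} = 3 \left(-6\right) = -18$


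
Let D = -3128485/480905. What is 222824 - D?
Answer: 21432060841/96181 ≈ 2.2283e+5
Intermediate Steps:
D = -625697/96181 (D = -3128485*1/480905 = -625697/96181 ≈ -6.5054)
222824 - D = 222824 - 1*(-625697/96181) = 222824 + 625697/96181 = 21432060841/96181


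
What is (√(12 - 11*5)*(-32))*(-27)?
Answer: 864*I*√43 ≈ 5665.6*I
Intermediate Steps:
(√(12 - 11*5)*(-32))*(-27) = (√(12 - 55)*(-32))*(-27) = (√(-43)*(-32))*(-27) = ((I*√43)*(-32))*(-27) = -32*I*√43*(-27) = 864*I*√43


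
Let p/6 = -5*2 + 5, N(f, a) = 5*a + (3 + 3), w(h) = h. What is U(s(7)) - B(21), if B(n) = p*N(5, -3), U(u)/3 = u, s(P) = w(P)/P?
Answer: -267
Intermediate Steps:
N(f, a) = 6 + 5*a (N(f, a) = 5*a + 6 = 6 + 5*a)
s(P) = 1 (s(P) = P/P = 1)
U(u) = 3*u
p = -30 (p = 6*(-5*2 + 5) = 6*(-10 + 5) = 6*(-5) = -30)
B(n) = 270 (B(n) = -30*(6 + 5*(-3)) = -30*(6 - 15) = -30*(-9) = 270)
U(s(7)) - B(21) = 3*1 - 1*270 = 3 - 270 = -267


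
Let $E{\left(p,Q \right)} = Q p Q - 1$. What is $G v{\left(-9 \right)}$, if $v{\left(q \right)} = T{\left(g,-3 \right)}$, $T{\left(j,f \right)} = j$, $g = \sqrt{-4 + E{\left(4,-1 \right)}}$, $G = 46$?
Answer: $46 i \approx 46.0 i$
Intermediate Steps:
$E{\left(p,Q \right)} = -1 + p Q^{2}$ ($E{\left(p,Q \right)} = p Q^{2} - 1 = -1 + p Q^{2}$)
$g = i$ ($g = \sqrt{-4 - \left(1 - 4 \left(-1\right)^{2}\right)} = \sqrt{-4 + \left(-1 + 4 \cdot 1\right)} = \sqrt{-4 + \left(-1 + 4\right)} = \sqrt{-4 + 3} = \sqrt{-1} = i \approx 1.0 i$)
$v{\left(q \right)} = i$
$G v{\left(-9 \right)} = 46 i$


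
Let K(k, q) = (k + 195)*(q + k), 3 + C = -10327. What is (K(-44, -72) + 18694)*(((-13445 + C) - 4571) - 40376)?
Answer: -80954516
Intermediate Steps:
C = -10330 (C = -3 - 10327 = -10330)
K(k, q) = (195 + k)*(k + q)
(K(-44, -72) + 18694)*(((-13445 + C) - 4571) - 40376) = (((-44)² + 195*(-44) + 195*(-72) - 44*(-72)) + 18694)*(((-13445 - 10330) - 4571) - 40376) = ((1936 - 8580 - 14040 + 3168) + 18694)*((-23775 - 4571) - 40376) = (-17516 + 18694)*(-28346 - 40376) = 1178*(-68722) = -80954516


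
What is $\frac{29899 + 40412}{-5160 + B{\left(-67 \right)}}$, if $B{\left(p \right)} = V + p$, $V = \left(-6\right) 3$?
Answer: $- \frac{70311}{5245} \approx -13.405$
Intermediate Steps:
$V = -18$
$B{\left(p \right)} = -18 + p$
$\frac{29899 + 40412}{-5160 + B{\left(-67 \right)}} = \frac{29899 + 40412}{-5160 - 85} = \frac{70311}{-5160 - 85} = \frac{70311}{-5245} = 70311 \left(- \frac{1}{5245}\right) = - \frac{70311}{5245}$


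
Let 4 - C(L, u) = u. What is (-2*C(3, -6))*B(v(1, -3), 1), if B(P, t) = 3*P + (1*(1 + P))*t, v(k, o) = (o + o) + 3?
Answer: 220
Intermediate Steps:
C(L, u) = 4 - u
v(k, o) = 3 + 2*o (v(k, o) = 2*o + 3 = 3 + 2*o)
B(P, t) = 3*P + t*(1 + P) (B(P, t) = 3*P + (1 + P)*t = 3*P + t*(1 + P))
(-2*C(3, -6))*B(v(1, -3), 1) = (-2*(4 - 1*(-6)))*(1 + 3*(3 + 2*(-3)) + (3 + 2*(-3))*1) = (-2*(4 + 6))*(1 + 3*(3 - 6) + (3 - 6)*1) = (-2*10)*(1 + 3*(-3) - 3*1) = -20*(1 - 9 - 3) = -20*(-11) = 220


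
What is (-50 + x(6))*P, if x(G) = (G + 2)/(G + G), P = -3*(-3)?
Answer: -444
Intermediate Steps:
P = 9
x(G) = (2 + G)/(2*G) (x(G) = (2 + G)/((2*G)) = (2 + G)*(1/(2*G)) = (2 + G)/(2*G))
(-50 + x(6))*P = (-50 + (½)*(2 + 6)/6)*9 = (-50 + (½)*(⅙)*8)*9 = (-50 + ⅔)*9 = -148/3*9 = -444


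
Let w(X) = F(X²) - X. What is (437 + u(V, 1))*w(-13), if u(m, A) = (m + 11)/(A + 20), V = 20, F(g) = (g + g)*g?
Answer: 175366360/7 ≈ 2.5052e+7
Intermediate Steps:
F(g) = 2*g² (F(g) = (2*g)*g = 2*g²)
u(m, A) = (11 + m)/(20 + A)
w(X) = -X + 2*X⁴ (w(X) = 2*(X²)² - X = 2*X⁴ - X = -X + 2*X⁴)
(437 + u(V, 1))*w(-13) = (437 + (11 + 20)/(20 + 1))*(-1*(-13) + 2*(-13)⁴) = (437 + 31/21)*(13 + 2*28561) = (437 + (1/21)*31)*(13 + 57122) = (437 + 31/21)*57135 = (9208/21)*57135 = 175366360/7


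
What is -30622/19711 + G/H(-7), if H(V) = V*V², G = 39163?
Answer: -782445239/6760873 ≈ -115.73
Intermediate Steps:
H(V) = V³
-30622/19711 + G/H(-7) = -30622/19711 + 39163/((-7)³) = -30622*1/19711 + 39163/(-343) = -30622/19711 + 39163*(-1/343) = -30622/19711 - 39163/343 = -782445239/6760873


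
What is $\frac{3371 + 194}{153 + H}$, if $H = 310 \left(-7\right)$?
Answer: $- \frac{3565}{2017} \approx -1.7675$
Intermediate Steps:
$H = -2170$
$\frac{3371 + 194}{153 + H} = \frac{3371 + 194}{153 - 2170} = \frac{3565}{-2017} = 3565 \left(- \frac{1}{2017}\right) = - \frac{3565}{2017}$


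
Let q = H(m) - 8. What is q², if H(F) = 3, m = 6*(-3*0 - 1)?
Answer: 25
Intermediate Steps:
m = -6 (m = 6*(0 - 1) = 6*(-1) = -6)
q = -5 (q = 3 - 8 = -5)
q² = (-5)² = 25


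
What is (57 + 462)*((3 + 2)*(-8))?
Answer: -20760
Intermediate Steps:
(57 + 462)*((3 + 2)*(-8)) = 519*(5*(-8)) = 519*(-40) = -20760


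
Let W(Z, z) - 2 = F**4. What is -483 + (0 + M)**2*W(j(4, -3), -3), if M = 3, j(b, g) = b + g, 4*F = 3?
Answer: -118311/256 ≈ -462.15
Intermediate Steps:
F = 3/4 (F = (1/4)*3 = 3/4 ≈ 0.75000)
W(Z, z) = 593/256 (W(Z, z) = 2 + (3/4)**4 = 2 + 81/256 = 593/256)
-483 + (0 + M)**2*W(j(4, -3), -3) = -483 + (0 + 3)**2*(593/256) = -483 + 3**2*(593/256) = -483 + 9*(593/256) = -483 + 5337/256 = -118311/256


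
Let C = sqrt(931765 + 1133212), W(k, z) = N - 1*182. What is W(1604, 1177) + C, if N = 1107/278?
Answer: -49489/278 + sqrt(2064977) ≈ 1259.0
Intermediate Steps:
N = 1107/278 (N = 1107*(1/278) = 1107/278 ≈ 3.9820)
W(k, z) = -49489/278 (W(k, z) = 1107/278 - 1*182 = 1107/278 - 182 = -49489/278)
C = sqrt(2064977) ≈ 1437.0
W(1604, 1177) + C = -49489/278 + sqrt(2064977)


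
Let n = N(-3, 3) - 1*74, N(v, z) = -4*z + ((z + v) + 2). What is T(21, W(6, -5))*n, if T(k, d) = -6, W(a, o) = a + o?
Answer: 504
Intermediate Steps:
N(v, z) = 2 + v - 3*z (N(v, z) = -4*z + ((v + z) + 2) = -4*z + (2 + v + z) = 2 + v - 3*z)
n = -84 (n = (2 - 3 - 3*3) - 1*74 = (2 - 3 - 9) - 74 = -10 - 74 = -84)
T(21, W(6, -5))*n = -6*(-84) = 504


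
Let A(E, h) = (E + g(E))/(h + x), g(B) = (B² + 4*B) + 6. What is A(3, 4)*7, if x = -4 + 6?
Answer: 35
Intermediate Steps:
x = 2
g(B) = 6 + B² + 4*B
A(E, h) = (6 + E² + 5*E)/(2 + h) (A(E, h) = (E + (6 + E² + 4*E))/(h + 2) = (6 + E² + 5*E)/(2 + h))
A(3, 4)*7 = ((6 + 3² + 5*3)/(2 + 4))*7 = ((6 + 9 + 15)/6)*7 = ((⅙)*30)*7 = 5*7 = 35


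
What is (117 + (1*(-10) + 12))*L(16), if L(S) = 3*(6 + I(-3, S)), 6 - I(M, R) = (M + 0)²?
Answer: 1071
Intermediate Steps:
I(M, R) = 6 - M² (I(M, R) = 6 - (M + 0)² = 6 - M²)
L(S) = 9 (L(S) = 3*(6 + (6 - 1*(-3)²)) = 3*(6 + (6 - 1*9)) = 3*(6 + (6 - 9)) = 3*(6 - 3) = 3*3 = 9)
(117 + (1*(-10) + 12))*L(16) = (117 + (1*(-10) + 12))*9 = (117 + (-10 + 12))*9 = (117 + 2)*9 = 119*9 = 1071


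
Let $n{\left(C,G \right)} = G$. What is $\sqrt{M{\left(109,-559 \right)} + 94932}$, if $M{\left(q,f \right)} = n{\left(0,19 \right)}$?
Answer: $\sqrt{94951} \approx 308.14$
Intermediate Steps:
$M{\left(q,f \right)} = 19$
$\sqrt{M{\left(109,-559 \right)} + 94932} = \sqrt{19 + 94932} = \sqrt{94951}$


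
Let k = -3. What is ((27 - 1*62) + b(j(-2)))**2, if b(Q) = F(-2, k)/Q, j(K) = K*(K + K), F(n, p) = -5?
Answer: 81225/64 ≈ 1269.1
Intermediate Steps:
j(K) = 2*K**2 (j(K) = K*(2*K) = 2*K**2)
b(Q) = -5/Q
((27 - 1*62) + b(j(-2)))**2 = ((27 - 1*62) - 5/(2*(-2)**2))**2 = ((27 - 62) - 5/(2*4))**2 = (-35 - 5/8)**2 = (-285/8)**2 = 81225/64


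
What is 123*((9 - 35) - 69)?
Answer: -11685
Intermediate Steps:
123*((9 - 35) - 69) = 123*(-26 - 69) = 123*(-95) = -11685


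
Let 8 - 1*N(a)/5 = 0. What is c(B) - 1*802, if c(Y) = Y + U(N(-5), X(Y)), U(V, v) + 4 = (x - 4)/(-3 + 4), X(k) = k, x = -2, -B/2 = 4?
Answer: -820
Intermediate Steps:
B = -8 (B = -2*4 = -8)
N(a) = 40 (N(a) = 40 - 5*0 = 40 + 0 = 40)
U(V, v) = -10 (U(V, v) = -4 + (-2 - 4)/(-3 + 4) = -4 - 6/1 = -4 - 6*1 = -4 - 6 = -10)
c(Y) = -10 + Y (c(Y) = Y - 10 = -10 + Y)
c(B) - 1*802 = (-10 - 8) - 1*802 = -18 - 802 = -820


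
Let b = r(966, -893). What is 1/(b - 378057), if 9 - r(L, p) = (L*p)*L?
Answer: 1/832930260 ≈ 1.2006e-9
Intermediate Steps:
r(L, p) = 9 - p*L² (r(L, p) = 9 - L*p*L = 9 - p*L²)
b = 833308317 (b = 9 - 1*(-893)*966² = 9 - 1*(-893)*933156 = 9 + 833308308 = 833308317)
1/(b - 378057) = 1/(833308317 - 378057) = 1/832930260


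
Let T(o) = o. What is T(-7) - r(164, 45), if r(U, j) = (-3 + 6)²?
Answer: -16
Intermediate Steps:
r(U, j) = 9 (r(U, j) = 3² = 9)
T(-7) - r(164, 45) = -7 - 1*9 = -7 - 9 = -16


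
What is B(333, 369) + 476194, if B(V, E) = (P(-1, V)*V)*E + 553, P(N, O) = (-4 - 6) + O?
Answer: 40166018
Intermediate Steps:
P(N, O) = -10 + O
B(V, E) = 553 + E*V*(-10 + V) (B(V, E) = ((-10 + V)*V)*E + 553 = (V*(-10 + V))*E + 553 = E*V*(-10 + V) + 553 = 553 + E*V*(-10 + V))
B(333, 369) + 476194 = (553 + 369*333*(-10 + 333)) + 476194 = (553 + 369*333*323) + 476194 = (553 + 39689271) + 476194 = 39689824 + 476194 = 40166018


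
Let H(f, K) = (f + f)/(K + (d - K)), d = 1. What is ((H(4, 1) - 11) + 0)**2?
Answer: 9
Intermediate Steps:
H(f, K) = 2*f (H(f, K) = (f + f)/(K + (1 - K)) = (2*f)/1 = (2*f)*1 = 2*f)
((H(4, 1) - 11) + 0)**2 = ((2*4 - 11) + 0)**2 = ((8 - 11) + 0)**2 = (-3 + 0)**2 = (-3)**2 = 9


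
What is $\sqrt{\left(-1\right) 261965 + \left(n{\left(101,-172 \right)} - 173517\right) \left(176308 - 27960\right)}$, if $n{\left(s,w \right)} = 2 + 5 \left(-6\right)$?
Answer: $75 i \sqrt{4576945} \approx 1.6045 \cdot 10^{5} i$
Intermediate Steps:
$n{\left(s,w \right)} = -28$ ($n{\left(s,w \right)} = 2 - 30 = -28$)
$\sqrt{\left(-1\right) 261965 + \left(n{\left(101,-172 \right)} - 173517\right) \left(176308 - 27960\right)} = \sqrt{\left(-1\right) 261965 + \left(-28 - 173517\right) \left(176308 - 27960\right)} = \sqrt{-261965 - 25745053660} = \sqrt{-25745315625} = 75 i \sqrt{4576945}$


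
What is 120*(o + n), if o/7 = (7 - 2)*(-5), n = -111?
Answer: -34320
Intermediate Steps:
o = -175 (o = 7*((7 - 2)*(-5)) = 7*(5*(-5)) = 7*(-25) = -175)
120*(o + n) = 120*(-175 - 111) = 120*(-286) = -34320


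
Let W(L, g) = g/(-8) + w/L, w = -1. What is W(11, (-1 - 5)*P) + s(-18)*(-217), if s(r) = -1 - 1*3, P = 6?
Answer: 19193/22 ≈ 872.41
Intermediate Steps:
s(r) = -4 (s(r) = -1 - 3 = -4)
W(L, g) = -1/L - g/8 (W(L, g) = g/(-8) - 1/L = g*(-⅛) - 1/L = -g/8 - 1/L = -1/L - g/8)
W(11, (-1 - 5)*P) + s(-18)*(-217) = (-1/11 - (-1 - 5)*6/8) - 4*(-217) = (-1*1/11 - (-3)*6/4) + 868 = (-1/11 - ⅛*(-36)) + 868 = (-1/11 + 9/2) + 868 = 97/22 + 868 = 19193/22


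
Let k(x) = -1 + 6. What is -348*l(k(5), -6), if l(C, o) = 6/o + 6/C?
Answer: -348/5 ≈ -69.600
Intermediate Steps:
k(x) = 5
l(C, o) = 6/C + 6/o
-348*l(k(5), -6) = -348*(6/5 + 6/(-6)) = -348*(6*(1/5) + 6*(-1/6)) = -348*(6/5 - 1) = -348*1/5 = -348/5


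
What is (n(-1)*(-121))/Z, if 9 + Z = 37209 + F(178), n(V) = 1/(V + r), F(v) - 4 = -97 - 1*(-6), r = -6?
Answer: 121/259791 ≈ 0.00046576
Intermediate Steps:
F(v) = -87 (F(v) = 4 + (-97 - 1*(-6)) = 4 + (-97 + 6) = 4 - 91 = -87)
n(V) = 1/(-6 + V) (n(V) = 1/(V - 6) = 1/(-6 + V))
Z = 37113 (Z = -9 + (37209 - 87) = -9 + 37122 = 37113)
(n(-1)*(-121))/Z = (-121/(-6 - 1))/37113 = (-121/(-7))*(1/37113) = -⅐*(-121)*(1/37113) = (121/7)*(1/37113) = 121/259791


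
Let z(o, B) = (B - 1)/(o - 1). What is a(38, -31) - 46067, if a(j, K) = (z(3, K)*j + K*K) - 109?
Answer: -45823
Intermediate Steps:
z(o, B) = (-1 + B)/(-1 + o)
a(j, K) = -109 + K**2 + j*(-1/2 + K/2) (a(j, K) = (((-1 + K)/(-1 + 3))*j + K*K) - 109 = (((-1 + K)/2)*j + K**2) - 109 = ((-1/2 + K/2)*j + K**2) - 109 = (j*(-1/2 + K/2) + K**2) - 109 = (K**2 + j*(-1/2 + K/2)) - 109 = -109 + K**2 + j*(-1/2 + K/2))
a(38, -31) - 46067 = (-109 + (-31)**2 + (1/2)*38*(-1 - 31)) - 46067 = (-109 + 961 + (1/2)*38*(-32)) - 46067 = (-109 + 961 - 608) - 46067 = 244 - 46067 = -45823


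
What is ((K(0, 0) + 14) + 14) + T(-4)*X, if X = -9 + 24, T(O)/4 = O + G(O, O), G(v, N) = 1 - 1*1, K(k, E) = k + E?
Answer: -212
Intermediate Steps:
K(k, E) = E + k
G(v, N) = 0 (G(v, N) = 1 - 1 = 0)
T(O) = 4*O (T(O) = 4*(O + 0) = 4*O)
X = 15
((K(0, 0) + 14) + 14) + T(-4)*X = (((0 + 0) + 14) + 14) + (4*(-4))*15 = ((0 + 14) + 14) - 16*15 = (14 + 14) - 240 = 28 - 240 = -212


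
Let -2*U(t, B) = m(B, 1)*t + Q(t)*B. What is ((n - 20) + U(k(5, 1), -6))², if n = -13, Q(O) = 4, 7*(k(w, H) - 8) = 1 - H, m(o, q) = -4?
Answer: 25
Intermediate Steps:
k(w, H) = 57/7 - H/7 (k(w, H) = 8 + (1 - H)/7 = 8 + (⅐ - H/7) = 57/7 - H/7)
U(t, B) = -2*B + 2*t (U(t, B) = -(-4*t + 4*B)/2 = -2*B + 2*t)
((n - 20) + U(k(5, 1), -6))² = ((-13 - 20) + (-2*(-6) + 2*(57/7 - ⅐*1)))² = (-33 + (12 + 2*(57/7 - ⅐)))² = (-33 + (12 + 2*8))² = (-33 + (12 + 16))² = (-33 + 28)² = (-5)² = 25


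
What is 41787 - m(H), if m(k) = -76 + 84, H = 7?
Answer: 41779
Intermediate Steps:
m(k) = 8
41787 - m(H) = 41787 - 1*8 = 41787 - 8 = 41779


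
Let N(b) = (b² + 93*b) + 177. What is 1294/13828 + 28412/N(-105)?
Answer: 197370307/9935418 ≈ 19.865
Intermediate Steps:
N(b) = 177 + b² + 93*b
1294/13828 + 28412/N(-105) = 1294/13828 + 28412/(177 + (-105)² + 93*(-105)) = 1294*(1/13828) + 28412/(177 + 11025 - 9765) = 647/6914 + 28412/1437 = 197370307/9935418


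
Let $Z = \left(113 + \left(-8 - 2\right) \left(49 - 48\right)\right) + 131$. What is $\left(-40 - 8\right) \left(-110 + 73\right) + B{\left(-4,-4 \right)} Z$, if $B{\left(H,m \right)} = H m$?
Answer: $5520$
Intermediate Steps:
$Z = 234$ ($Z = \left(113 - 10\right) + 131 = 103 + 131 = 234$)
$\left(-40 - 8\right) \left(-110 + 73\right) + B{\left(-4,-4 \right)} Z = \left(-40 - 8\right) \left(-110 + 73\right) + \left(-4\right) \left(-4\right) 234 = \left(-48\right) \left(-37\right) + 16 \cdot 234 = 1776 + 3744 = 5520$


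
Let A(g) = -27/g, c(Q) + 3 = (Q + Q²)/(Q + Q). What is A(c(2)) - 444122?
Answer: -444104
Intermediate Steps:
c(Q) = -3 + (Q + Q²)/(2*Q) (c(Q) = -3 + (Q + Q²)/(Q + Q) = -3 + (Q + Q²)/((2*Q)) = -3 + (Q + Q²)*(1/(2*Q)) = -3 + (Q + Q²)/(2*Q))
A(c(2)) - 444122 = -27/(-5/2 + (½)*2) - 444122 = -27/(-5/2 + 1) - 444122 = -27/(-3/2) - 444122 = -27*(-⅔) - 444122 = 18 - 444122 = -444104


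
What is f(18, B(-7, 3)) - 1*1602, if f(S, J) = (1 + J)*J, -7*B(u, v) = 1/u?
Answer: -3846352/2401 ≈ -1602.0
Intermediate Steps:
B(u, v) = -1/(7*u)
f(S, J) = J*(1 + J)
f(18, B(-7, 3)) - 1*1602 = (-⅐/(-7))*(1 - ⅐/(-7)) - 1*1602 = (-⅐*(-⅐))*(1 - ⅐*(-⅐)) - 1602 = (1 + 1/49)/49 - 1602 = (1/49)*(50/49) - 1602 = 50/2401 - 1602 = -3846352/2401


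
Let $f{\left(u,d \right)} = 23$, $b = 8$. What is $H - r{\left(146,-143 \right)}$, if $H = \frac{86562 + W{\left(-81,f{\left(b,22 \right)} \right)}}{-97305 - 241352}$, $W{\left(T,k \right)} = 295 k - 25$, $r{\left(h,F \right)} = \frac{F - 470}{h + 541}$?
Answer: $\frac{143484527}{232657359} \approx 0.61672$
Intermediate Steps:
$r{\left(h,F \right)} = \frac{-470 + F}{541 + h}$
$W{\left(T,k \right)} = -25 + 295 k$
$H = - \frac{93322}{338657}$ ($H = \frac{86562 + \left(-25 + 295 \cdot 23\right)}{-97305 - 241352} = \frac{86562 + \left(-25 + 6785\right)}{-338657} = \left(86562 + 6760\right) \left(- \frac{1}{338657}\right) = 93322 \left(- \frac{1}{338657}\right) = - \frac{93322}{338657} \approx -0.27557$)
$H - r{\left(146,-143 \right)} = - \frac{93322}{338657} - \frac{-470 - 143}{541 + 146} = - \frac{93322}{338657} - \frac{1}{687} \left(-613\right) = - \frac{93322}{338657} - - \frac{613}{687} = - \frac{93322}{338657} + \frac{613}{687} = \frac{143484527}{232657359}$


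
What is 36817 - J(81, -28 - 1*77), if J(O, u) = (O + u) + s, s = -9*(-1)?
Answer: 36832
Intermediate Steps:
s = 9
J(O, u) = 9 + O + u (J(O, u) = (O + u) + 9 = 9 + O + u)
36817 - J(81, -28 - 1*77) = 36817 - (9 + 81 + (-28 - 1*77)) = 36817 - (9 + 81 + (-28 - 77)) = 36817 - (9 + 81 - 105) = 36817 - 1*(-15) = 36817 + 15 = 36832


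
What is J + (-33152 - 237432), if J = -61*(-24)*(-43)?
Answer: -333536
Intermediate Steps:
J = -62952 (J = 1464*(-43) = -62952)
J + (-33152 - 237432) = -62952 + (-33152 - 237432) = -62952 - 270584 = -333536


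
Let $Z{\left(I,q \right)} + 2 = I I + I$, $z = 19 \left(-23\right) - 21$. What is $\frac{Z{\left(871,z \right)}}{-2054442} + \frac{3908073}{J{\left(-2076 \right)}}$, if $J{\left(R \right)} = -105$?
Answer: $- \frac{446054947712}{11984245} \approx -37220.0$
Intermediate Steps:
$z = -458$ ($z = -437 - 21 = -458$)
$Z{\left(I,q \right)} = -2 + I + I^{2}$ ($Z{\left(I,q \right)} = -2 + \left(I I + I\right) = -2 + \left(I^{2} + I\right) = -2 + \left(I + I^{2}\right) = -2 + I + I^{2}$)
$\frac{Z{\left(871,z \right)}}{-2054442} + \frac{3908073}{J{\left(-2076 \right)}} = \frac{-2 + 871 + 871^{2}}{-2054442} + \frac{3908073}{-105} = \left(-2 + 871 + 758641\right) \left(- \frac{1}{2054442}\right) + 3908073 \left(- \frac{1}{105}\right) = 759510 \left(- \frac{1}{2054442}\right) - \frac{1302691}{35} = - \frac{126585}{342407} - \frac{1302691}{35} = - \frac{446054947712}{11984245}$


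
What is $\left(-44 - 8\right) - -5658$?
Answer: $5606$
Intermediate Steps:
$\left(-44 - 8\right) - -5658 = -52 + 5658 = 5606$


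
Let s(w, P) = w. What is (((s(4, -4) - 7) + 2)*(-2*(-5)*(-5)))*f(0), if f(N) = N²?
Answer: 0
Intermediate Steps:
(((s(4, -4) - 7) + 2)*(-2*(-5)*(-5)))*f(0) = (((4 - 7) + 2)*(-2*(-5)*(-5)))*0² = ((-3 + 2)*(10*(-5)))*0 = -1*(-50)*0 = 50*0 = 0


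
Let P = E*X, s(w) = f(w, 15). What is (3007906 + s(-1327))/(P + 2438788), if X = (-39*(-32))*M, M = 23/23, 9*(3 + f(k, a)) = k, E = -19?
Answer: 6767450/5433921 ≈ 1.2454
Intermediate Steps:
f(k, a) = -3 + k/9
M = 1 (M = 23*(1/23) = 1)
s(w) = -3 + w/9
X = 1248 (X = -39*(-32)*1 = 1248*1 = 1248)
P = -23712 (P = -19*1248 = -23712)
(3007906 + s(-1327))/(P + 2438788) = (3007906 + (-3 + (⅑)*(-1327)))/(-23712 + 2438788) = (3007906 + (-3 - 1327/9))/2415076 = (3007906 - 1354/9)*(1/2415076) = (27069800/9)*(1/2415076) = 6767450/5433921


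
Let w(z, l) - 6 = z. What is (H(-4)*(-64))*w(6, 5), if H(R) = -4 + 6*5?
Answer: -19968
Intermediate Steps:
w(z, l) = 6 + z
H(R) = 26 (H(R) = -4 + 30 = 26)
(H(-4)*(-64))*w(6, 5) = (26*(-64))*(6 + 6) = -1664*12 = -19968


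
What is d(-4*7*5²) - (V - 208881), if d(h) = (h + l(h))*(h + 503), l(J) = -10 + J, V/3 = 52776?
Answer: 328323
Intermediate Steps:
V = 158328 (V = 3*52776 = 158328)
d(h) = (-10 + 2*h)*(503 + h) (d(h) = (h + (-10 + h))*(h + 503) = (-10 + 2*h)*(503 + h))
d(-4*7*5²) - (V - 208881) = (-5030 + 2*(-4*7*5²)² + 996*(-4*7*5²)) - (158328 - 208881) = (-5030 + 2*(-28*25)² + 996*(-28*25)) - 1*(-50553) = (-5030 + 2*(-700)² + 996*(-700)) + 50553 = (-5030 + 2*490000 - 697200) + 50553 = (-5030 + 980000 - 697200) + 50553 = 277770 + 50553 = 328323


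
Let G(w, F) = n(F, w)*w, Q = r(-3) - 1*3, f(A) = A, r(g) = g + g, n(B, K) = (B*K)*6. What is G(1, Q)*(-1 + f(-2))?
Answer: 162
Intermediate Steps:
n(B, K) = 6*B*K
r(g) = 2*g
Q = -9 (Q = 2*(-3) - 1*3 = -6 - 3 = -9)
G(w, F) = 6*F*w**2 (G(w, F) = (6*F*w)*w = 6*F*w**2)
G(1, Q)*(-1 + f(-2)) = (6*(-9)*1**2)*(-1 - 2) = (6*(-9)*1)*(-3) = -54*(-3) = 162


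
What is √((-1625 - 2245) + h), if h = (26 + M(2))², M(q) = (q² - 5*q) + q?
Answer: I*√3386 ≈ 58.189*I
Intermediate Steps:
M(q) = q² - 4*q
h = 484 (h = (26 + 2*(-4 + 2))² = (26 + 2*(-2))² = (26 - 4)² = 22² = 484)
√((-1625 - 2245) + h) = √((-1625 - 2245) + 484) = √(-3870 + 484) = √(-3386) = I*√3386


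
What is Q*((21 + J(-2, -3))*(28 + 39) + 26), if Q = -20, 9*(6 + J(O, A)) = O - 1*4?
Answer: -59180/3 ≈ -19727.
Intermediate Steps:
J(O, A) = -58/9 + O/9 (J(O, A) = -6 + (O - 1*4)/9 = -6 + (O - 4)/9 = -6 + (-4 + O)/9 = -6 + (-4/9 + O/9) = -58/9 + O/9)
Q*((21 + J(-2, -3))*(28 + 39) + 26) = -20*((21 + (-58/9 + (⅑)*(-2)))*(28 + 39) + 26) = -20*((21 + (-58/9 - 2/9))*67 + 26) = -20*((21 - 20/3)*67 + 26) = -20*((43/3)*67 + 26) = -20*(2881/3 + 26) = -20*2959/3 = -59180/3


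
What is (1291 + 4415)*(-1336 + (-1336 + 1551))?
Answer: -6396426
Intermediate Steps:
(1291 + 4415)*(-1336 + (-1336 + 1551)) = 5706*(-1336 + 215) = 5706*(-1121) = -6396426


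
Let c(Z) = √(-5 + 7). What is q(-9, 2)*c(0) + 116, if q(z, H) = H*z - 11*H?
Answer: 116 - 40*√2 ≈ 59.431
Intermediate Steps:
q(z, H) = -11*H + H*z
c(Z) = √2
q(-9, 2)*c(0) + 116 = (2*(-11 - 9))*√2 + 116 = (2*(-20))*√2 + 116 = -40*√2 + 116 = 116 - 40*√2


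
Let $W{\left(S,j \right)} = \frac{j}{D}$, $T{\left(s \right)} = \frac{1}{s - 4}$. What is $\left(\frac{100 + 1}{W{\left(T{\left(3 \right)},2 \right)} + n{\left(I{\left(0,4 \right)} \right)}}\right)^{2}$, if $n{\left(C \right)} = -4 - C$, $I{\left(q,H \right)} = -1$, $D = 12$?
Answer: $\frac{367236}{289} \approx 1270.7$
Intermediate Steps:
$T{\left(s \right)} = \frac{1}{-4 + s}$
$W{\left(S,j \right)} = \frac{j}{12}$
$\left(\frac{100 + 1}{W{\left(T{\left(3 \right)},2 \right)} + n{\left(I{\left(0,4 \right)} \right)}}\right)^{2} = \left(\frac{100 + 1}{\frac{1}{12} \cdot 2 - 3}\right)^{2} = \left(\frac{101}{\frac{1}{6} + \left(-4 + 1\right)}\right)^{2} = \left(\frac{101}{\frac{1}{6} - 3}\right)^{2} = \left(\frac{101}{- \frac{17}{6}}\right)^{2} = \left(101 \left(- \frac{6}{17}\right)\right)^{2} = \left(- \frac{606}{17}\right)^{2} = \frac{367236}{289}$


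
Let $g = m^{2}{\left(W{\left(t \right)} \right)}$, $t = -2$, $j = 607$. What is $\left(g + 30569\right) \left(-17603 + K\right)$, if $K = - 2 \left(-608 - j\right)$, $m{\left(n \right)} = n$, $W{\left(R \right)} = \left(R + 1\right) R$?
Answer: $-463884129$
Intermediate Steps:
$W{\left(R \right)} = R \left(1 + R\right)$ ($W{\left(R \right)} = \left(1 + R\right) R = R \left(1 + R\right)$)
$K = 2430$ ($K = - 2 \left(-608 - 607\right) = \left(-2\right) \left(-1215\right) = 2430$)
$g = 4$ ($g = \left(- 2 \left(1 - 2\right)\right)^{2} = \left(\left(-2\right) \left(-1\right)\right)^{2} = 2^{2} = 4$)
$\left(g + 30569\right) \left(-17603 + K\right) = \left(4 + 30569\right) \left(-17603 + 2430\right) = 30573 \left(-15173\right) = -463884129$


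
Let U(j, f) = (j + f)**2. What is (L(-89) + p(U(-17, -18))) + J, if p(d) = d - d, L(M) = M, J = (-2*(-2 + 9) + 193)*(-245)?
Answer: -43944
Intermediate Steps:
J = -43855 (J = (-2*7 + 193)*(-245) = (-14 + 193)*(-245) = 179*(-245) = -43855)
U(j, f) = (f + j)**2
p(d) = 0
(L(-89) + p(U(-17, -18))) + J = (-89 + 0) - 43855 = -89 - 43855 = -43944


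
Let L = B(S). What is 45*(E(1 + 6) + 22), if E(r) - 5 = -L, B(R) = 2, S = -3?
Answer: 1125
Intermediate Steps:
L = 2
E(r) = 3 (E(r) = 5 - 1*2 = 5 - 2 = 3)
45*(E(1 + 6) + 22) = 45*(3 + 22) = 45*25 = 1125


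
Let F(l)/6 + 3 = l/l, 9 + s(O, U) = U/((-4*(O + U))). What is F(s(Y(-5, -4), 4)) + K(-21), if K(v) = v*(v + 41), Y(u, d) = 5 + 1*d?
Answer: -432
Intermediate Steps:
Y(u, d) = 5 + d
s(O, U) = -9 + U/(-4*O - 4*U) (s(O, U) = -9 + U/((-4*(O + U))) = -9 + U/(-4*O - 4*U))
F(l) = -12 (F(l) = -18 + 6*(l/l) = -18 + 6*1 = -18 + 6 = -12)
K(v) = v*(41 + v)
F(s(Y(-5, -4), 4)) + K(-21) = -12 - 21*(41 - 21) = -12 - 21*20 = -12 - 420 = -432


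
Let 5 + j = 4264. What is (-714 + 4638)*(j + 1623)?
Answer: 23080968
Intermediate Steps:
j = 4259 (j = -5 + 4264 = 4259)
(-714 + 4638)*(j + 1623) = (-714 + 4638)*(4259 + 1623) = 3924*5882 = 23080968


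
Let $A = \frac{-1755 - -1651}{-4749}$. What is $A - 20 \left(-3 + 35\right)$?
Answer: $- \frac{3039256}{4749} \approx -639.98$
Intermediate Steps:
$A = \frac{104}{4749}$ ($A = \left(-1755 + 1651\right) \left(- \frac{1}{4749}\right) = \left(-104\right) \left(- \frac{1}{4749}\right) = \frac{104}{4749} \approx 0.021899$)
$A - 20 \left(-3 + 35\right) = \frac{104}{4749} - 20 \left(-3 + 35\right) = \frac{104}{4749} - 640 = - \frac{3039256}{4749}$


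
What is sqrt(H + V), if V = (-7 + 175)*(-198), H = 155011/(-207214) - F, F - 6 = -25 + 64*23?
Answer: I*sqrt(4129357979726)/10906 ≈ 186.33*I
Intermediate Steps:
F = 1453 (F = 6 + (-25 + 64*23) = 6 + (-25 + 1472) = 6 + 1447 = 1453)
H = -301236953/207214 (H = 155011/(-207214) - 1*1453 = 155011*(-1/207214) - 1453 = -155011/207214 - 1453 = -301236953/207214 ≈ -1453.7)
V = -33264 (V = 168*(-198) = -33264)
sqrt(H + V) = sqrt(-301236953/207214 - 33264) = sqrt(-7194003449/207214) = I*sqrt(4129357979726)/10906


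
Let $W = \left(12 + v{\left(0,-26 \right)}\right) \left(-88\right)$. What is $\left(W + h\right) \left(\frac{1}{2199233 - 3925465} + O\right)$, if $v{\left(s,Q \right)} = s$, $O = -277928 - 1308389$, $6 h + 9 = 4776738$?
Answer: $- \frac{4354337080399498395}{3452464} \approx -1.2612 \cdot 10^{12}$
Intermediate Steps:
$h = \frac{1592243}{2}$ ($h = - \frac{3}{2} + \frac{1}{6} \cdot 4776738 = - \frac{3}{2} + 796123 = \frac{1592243}{2} \approx 7.9612 \cdot 10^{5}$)
$O = -1586317$
$W = -1056$ ($W = \left(12 + 0\right) \left(-88\right) = 12 \left(-88\right) = -1056$)
$\left(W + h\right) \left(\frac{1}{2199233 - 3925465} + O\right) = \left(-1056 + \frac{1592243}{2}\right) \left(\frac{1}{2199233 - 3925465} - 1586317\right) = \frac{1590131 \left(\frac{1}{-1726232} - 1586317\right)}{2} = \frac{1590131 \left(- \frac{1}{1726232} - 1586317\right)}{2} = \frac{1590131}{2} \left(- \frac{2738351167545}{1726232}\right) = - \frac{4354337080399498395}{3452464}$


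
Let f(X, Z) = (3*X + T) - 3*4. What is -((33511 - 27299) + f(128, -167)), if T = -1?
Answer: -6583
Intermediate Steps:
f(X, Z) = -13 + 3*X (f(X, Z) = (3*X - 1) - 3*4 = (-1 + 3*X) - 12 = -13 + 3*X)
-((33511 - 27299) + f(128, -167)) = -((33511 - 27299) + (-13 + 3*128)) = -(6212 + (-13 + 384)) = -(6212 + 371) = -1*6583 = -6583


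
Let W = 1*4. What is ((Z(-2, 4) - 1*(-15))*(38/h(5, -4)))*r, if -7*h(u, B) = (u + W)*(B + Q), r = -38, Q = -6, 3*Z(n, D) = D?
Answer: -247646/135 ≈ -1834.4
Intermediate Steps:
Z(n, D) = D/3
W = 4
h(u, B) = -(-6 + B)*(4 + u)/7 (h(u, B) = -(u + 4)*(B - 6)/7 = -(4 + u)*(-6 + B)/7 = -(-6 + B)*(4 + u)/7)
((Z(-2, 4) - 1*(-15))*(38/h(5, -4)))*r = (((1/3)*4 - 1*(-15))*(38/(24/7 - 4/7*(-4) + (6/7)*5 - 1/7*(-4)*5)))*(-38) = ((4/3 + 15)*(38/(24/7 + 16/7 + 30/7 + 20/7)))*(-38) = (49*(38/(90/7))/3)*(-38) = (49*(38*(7/90))/3)*(-38) = ((49/3)*(133/45))*(-38) = (6517/135)*(-38) = -247646/135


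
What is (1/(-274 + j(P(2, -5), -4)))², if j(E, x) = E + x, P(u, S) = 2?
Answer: 1/76176 ≈ 1.3127e-5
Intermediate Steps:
(1/(-274 + j(P(2, -5), -4)))² = (1/(-274 + (2 - 4)))² = (1/(-274 - 2))² = (1/(-276))² = (-1/276)² = 1/76176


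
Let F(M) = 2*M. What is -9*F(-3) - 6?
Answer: 48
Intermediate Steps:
-9*F(-3) - 6 = -18*(-3) - 6 = -9*(-6) - 6 = 54 - 6 = 48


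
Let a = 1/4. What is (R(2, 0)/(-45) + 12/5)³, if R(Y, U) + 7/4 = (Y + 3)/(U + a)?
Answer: 46268279/5832000 ≈ 7.9335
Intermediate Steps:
a = ¼ ≈ 0.25000
R(Y, U) = -7/4 + (3 + Y)/(¼ + U) (R(Y, U) = -7/4 + (Y + 3)/(U + ¼) = -7/4 + (3 + Y)/(¼ + U))
(R(2, 0)/(-45) + 12/5)³ = (((41 - 28*0 + 16*2)/(4*(1 + 4*0)))/(-45) + 12/5)³ = (((41 + 0 + 32)/(4*(1 + 0)))*(-1/45) + 12*(⅕))³ = (((¼)*73/1)*(-1/45) + 12/5)³ = (((¼)*1*73)*(-1/45) + 12/5)³ = ((73/4)*(-1/45) + 12/5)³ = (-73/180 + 12/5)³ = (359/180)³ = 46268279/5832000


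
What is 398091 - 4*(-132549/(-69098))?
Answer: 13753380861/34549 ≈ 3.9808e+5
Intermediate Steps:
398091 - 4*(-132549/(-69098)) = 398091 - 4*(-132549*(-1/69098)) = 398091 - 4*132549/69098 = 398091 - 1*265098/34549 = 398091 - 265098/34549 = 13753380861/34549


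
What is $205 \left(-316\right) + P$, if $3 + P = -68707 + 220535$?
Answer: $87045$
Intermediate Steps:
$P = 151825$ ($P = -3 + \left(-68707 + 220535\right) = -3 + 151828 = 151825$)
$205 \left(-316\right) + P = 205 \left(-316\right) + 151825 = -64780 + 151825 = 87045$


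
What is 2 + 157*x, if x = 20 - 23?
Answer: -469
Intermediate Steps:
x = -3
2 + 157*x = 2 + 157*(-3) = 2 - 471 = -469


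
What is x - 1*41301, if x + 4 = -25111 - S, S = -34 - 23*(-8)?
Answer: -66566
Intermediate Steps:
S = 150 (S = -34 + 184 = 150)
x = -25265 (x = -4 + (-25111 - 1*150) = -4 + (-25111 - 150) = -4 - 25261 = -25265)
x - 1*41301 = -25265 - 1*41301 = -25265 - 41301 = -66566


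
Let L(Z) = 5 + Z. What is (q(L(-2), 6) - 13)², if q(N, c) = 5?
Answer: 64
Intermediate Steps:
(q(L(-2), 6) - 13)² = (5 - 13)² = (-8)² = 64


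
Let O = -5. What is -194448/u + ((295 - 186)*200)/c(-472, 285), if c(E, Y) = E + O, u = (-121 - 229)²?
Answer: -690812924/14608125 ≈ -47.290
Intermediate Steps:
u = 122500 (u = (-350)² = 122500)
c(E, Y) = -5 + E (c(E, Y) = E - 5 = -5 + E)
-194448/u + ((295 - 186)*200)/c(-472, 285) = -194448/122500 + ((295 - 186)*200)/(-5 - 472) = -194448*1/122500 + (109*200)/(-477) = -48612/30625 + 21800*(-1/477) = -48612/30625 - 21800/477 = -690812924/14608125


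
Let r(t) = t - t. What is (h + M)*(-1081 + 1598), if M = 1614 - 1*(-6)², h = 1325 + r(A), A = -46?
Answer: 1500851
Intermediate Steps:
r(t) = 0
h = 1325 (h = 1325 + 0 = 1325)
M = 1578 (M = 1614 - 1*36 = 1614 - 36 = 1578)
(h + M)*(-1081 + 1598) = (1325 + 1578)*(-1081 + 1598) = 2903*517 = 1500851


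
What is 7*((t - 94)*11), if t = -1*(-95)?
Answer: 77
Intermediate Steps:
t = 95
7*((t - 94)*11) = 7*((95 - 94)*11) = 7*(1*11) = 7*11 = 77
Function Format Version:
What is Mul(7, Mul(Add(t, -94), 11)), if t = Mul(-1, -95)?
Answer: 77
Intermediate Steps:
t = 95
Mul(7, Mul(Add(t, -94), 11)) = Mul(7, Mul(Add(95, -94), 11)) = Mul(7, Mul(1, 11)) = Mul(7, 11) = 77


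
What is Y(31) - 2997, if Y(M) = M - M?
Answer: -2997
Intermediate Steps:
Y(M) = 0
Y(31) - 2997 = 0 - 2997 = -2997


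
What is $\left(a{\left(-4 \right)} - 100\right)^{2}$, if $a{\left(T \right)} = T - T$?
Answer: $10000$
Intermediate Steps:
$a{\left(T \right)} = 0$
$\left(a{\left(-4 \right)} - 100\right)^{2} = \left(0 - 100\right)^{2} = \left(-100\right)^{2} = 10000$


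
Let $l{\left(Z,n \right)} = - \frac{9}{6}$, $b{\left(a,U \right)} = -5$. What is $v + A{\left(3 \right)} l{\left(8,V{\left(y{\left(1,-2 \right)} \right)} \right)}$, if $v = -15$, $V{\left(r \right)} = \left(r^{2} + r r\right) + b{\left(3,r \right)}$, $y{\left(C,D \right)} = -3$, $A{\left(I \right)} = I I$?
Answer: $- \frac{57}{2} \approx -28.5$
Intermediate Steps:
$A{\left(I \right)} = I^{2}$
$V{\left(r \right)} = -5 + 2 r^{2}$ ($V{\left(r \right)} = \left(r^{2} + r r\right) - 5 = \left(r^{2} + r^{2}\right) - 5 = 2 r^{2} - 5 = -5 + 2 r^{2}$)
$l{\left(Z,n \right)} = - \frac{3}{2}$ ($l{\left(Z,n \right)} = \left(-9\right) \frac{1}{6} = - \frac{3}{2}$)
$v + A{\left(3 \right)} l{\left(8,V{\left(y{\left(1,-2 \right)} \right)} \right)} = -15 + 3^{2} \left(- \frac{3}{2}\right) = -15 + 9 \left(- \frac{3}{2}\right) = -15 - \frac{27}{2} = - \frac{57}{2}$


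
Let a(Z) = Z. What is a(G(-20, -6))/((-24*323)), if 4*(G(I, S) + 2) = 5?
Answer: 1/10336 ≈ 9.6749e-5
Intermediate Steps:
G(I, S) = -¾ (G(I, S) = -2 + (¼)*5 = -2 + 5/4 = -¾)
a(G(-20, -6))/((-24*323)) = -3/(4*((-24*323))) = -¾/(-7752) = -¾*(-1/7752) = 1/10336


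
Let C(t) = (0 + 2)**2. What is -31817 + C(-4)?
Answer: -31813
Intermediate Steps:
C(t) = 4 (C(t) = 2**2 = 4)
-31817 + C(-4) = -31817 + 4 = -31813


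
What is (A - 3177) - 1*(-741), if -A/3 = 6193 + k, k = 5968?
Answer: -38919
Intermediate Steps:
A = -36483 (A = -3*(6193 + 5968) = -3*12161 = -36483)
(A - 3177) - 1*(-741) = (-36483 - 3177) - 1*(-741) = -39660 + 741 = -38919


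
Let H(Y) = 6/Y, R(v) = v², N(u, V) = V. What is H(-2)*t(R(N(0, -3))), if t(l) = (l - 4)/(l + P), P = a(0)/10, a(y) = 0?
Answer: -5/3 ≈ -1.6667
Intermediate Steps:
P = 0 (P = 0/10 = 0*(⅒) = 0)
t(l) = (-4 + l)/l (t(l) = (l - 4)/(l + 0) = (-4 + l)/l)
H(-2)*t(R(N(0, -3))) = (6/(-2))*((-4 + (-3)²)/((-3)²)) = (6*(-½))*((-4 + 9)/9) = -5/3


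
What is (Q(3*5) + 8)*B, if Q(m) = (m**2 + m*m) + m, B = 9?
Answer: 4257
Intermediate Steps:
Q(m) = m + 2*m**2 (Q(m) = (m**2 + m**2) + m = 2*m**2 + m = m + 2*m**2)
(Q(3*5) + 8)*B = ((3*5)*(1 + 2*(3*5)) + 8)*9 = (15*(1 + 2*15) + 8)*9 = (15*(1 + 30) + 8)*9 = (15*31 + 8)*9 = (465 + 8)*9 = 473*9 = 4257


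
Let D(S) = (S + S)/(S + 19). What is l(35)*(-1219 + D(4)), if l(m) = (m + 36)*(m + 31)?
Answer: -131343894/23 ≈ -5.7106e+6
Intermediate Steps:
D(S) = 2*S/(19 + S) (D(S) = (2*S)/(19 + S) = 2*S/(19 + S))
l(m) = (31 + m)*(36 + m) (l(m) = (36 + m)*(31 + m) = (31 + m)*(36 + m))
l(35)*(-1219 + D(4)) = (1116 + 35² + 67*35)*(-1219 + 2*4/(19 + 4)) = (1116 + 1225 + 2345)*(-1219 + 2*4/23) = 4686*(-1219 + 2*4*(1/23)) = 4686*(-1219 + 8/23) = 4686*(-28029/23) = -131343894/23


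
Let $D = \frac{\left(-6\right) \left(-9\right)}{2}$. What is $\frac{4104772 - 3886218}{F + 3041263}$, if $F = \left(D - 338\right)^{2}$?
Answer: $\frac{109277}{1568992} \approx 0.069648$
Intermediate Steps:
$D = 27$ ($D = 54 \cdot \frac{1}{2} = 27$)
$F = 96721$ ($F = \left(27 - 338\right)^{2} = \left(-311\right)^{2} = 96721$)
$\frac{4104772 - 3886218}{F + 3041263} = \frac{4104772 - 3886218}{96721 + 3041263} = \frac{218554}{3137984} = 218554 \cdot \frac{1}{3137984} = \frac{109277}{1568992}$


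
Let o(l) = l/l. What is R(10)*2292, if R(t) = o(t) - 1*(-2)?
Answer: 6876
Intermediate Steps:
o(l) = 1
R(t) = 3 (R(t) = 1 - 1*(-2) = 1 + 2 = 3)
R(10)*2292 = 3*2292 = 6876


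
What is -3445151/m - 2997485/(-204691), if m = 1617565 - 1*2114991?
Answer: 2196218376951/101818625366 ≈ 21.570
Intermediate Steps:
m = -497426 (m = 1617565 - 2114991 = -497426)
-3445151/m - 2997485/(-204691) = -3445151/(-497426) - 2997485/(-204691) = -3445151*(-1/497426) - 2997485*(-1/204691) = 3445151/497426 + 2997485/204691 = 2196218376951/101818625366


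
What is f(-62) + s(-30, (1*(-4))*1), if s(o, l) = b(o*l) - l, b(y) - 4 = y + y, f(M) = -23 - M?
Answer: 287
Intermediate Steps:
b(y) = 4 + 2*y (b(y) = 4 + (y + y) = 4 + 2*y)
s(o, l) = 4 - l + 2*l*o (s(o, l) = (4 + 2*(o*l)) - l = (4 + 2*(l*o)) - l = (4 + 2*l*o) - l = 4 - l + 2*l*o)
f(-62) + s(-30, (1*(-4))*1) = (-23 - 1*(-62)) + (4 - 1*(-4) + 2*((1*(-4))*1)*(-30)) = (-23 + 62) + (4 - (-4) + 2*(-4*1)*(-30)) = 39 + (4 - 1*(-4) + 2*(-4)*(-30)) = 39 + (4 + 4 + 240) = 39 + 248 = 287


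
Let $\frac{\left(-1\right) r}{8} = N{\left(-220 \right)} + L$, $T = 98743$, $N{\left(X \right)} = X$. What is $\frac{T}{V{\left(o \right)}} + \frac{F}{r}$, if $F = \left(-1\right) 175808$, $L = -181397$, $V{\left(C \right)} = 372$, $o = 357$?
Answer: $\frac{5975077453}{22520508} \approx 265.32$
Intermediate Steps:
$r = 1452936$ ($r = - 8 \left(-220 - 181397\right) = \left(-8\right) \left(-181617\right) = 1452936$)
$F = -175808$
$\frac{T}{V{\left(o \right)}} + \frac{F}{r} = \frac{98743}{372} - \frac{175808}{1452936} = 98743 \cdot \frac{1}{372} - \frac{21976}{181617} = \frac{98743}{372} - \frac{21976}{181617} = \frac{5975077453}{22520508}$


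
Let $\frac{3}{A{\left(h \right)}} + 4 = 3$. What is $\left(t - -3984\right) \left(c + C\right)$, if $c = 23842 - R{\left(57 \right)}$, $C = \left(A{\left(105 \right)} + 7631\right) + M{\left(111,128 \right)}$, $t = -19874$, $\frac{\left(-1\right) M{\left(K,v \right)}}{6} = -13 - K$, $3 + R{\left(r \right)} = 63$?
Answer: $-510927060$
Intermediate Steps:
$R{\left(r \right)} = 60$ ($R{\left(r \right)} = -3 + 63 = 60$)
$M{\left(K,v \right)} = 78 + 6 K$ ($M{\left(K,v \right)} = - 6 \left(-13 - K\right) = 78 + 6 K$)
$A{\left(h \right)} = -3$ ($A{\left(h \right)} = \frac{3}{-4 + 3} = \frac{3}{-1} = 3 \left(-1\right) = -3$)
$C = 8372$ ($C = \left(-3 + 7631\right) + \left(78 + 6 \cdot 111\right) = 7628 + \left(78 + 666\right) = 7628 + 744 = 8372$)
$c = 23782$ ($c = 23842 - 60 = 23782$)
$\left(t - -3984\right) \left(c + C\right) = \left(-19874 - -3984\right) \left(23782 + 8372\right) = \left(-19874 + 3984\right) 32154 = \left(-15890\right) 32154 = -510927060$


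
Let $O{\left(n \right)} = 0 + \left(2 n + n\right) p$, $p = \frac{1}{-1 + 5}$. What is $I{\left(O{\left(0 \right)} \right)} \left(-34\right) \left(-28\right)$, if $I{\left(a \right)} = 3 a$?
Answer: $0$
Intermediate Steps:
$p = \frac{1}{4} \approx 0.25$
$O{\left(n \right)} = \frac{3 n}{4}$ ($O{\left(n \right)} = 0 + \left(2 n + n\right) \frac{1}{4} = 0 + 3 n \frac{1}{4} = 0 + \frac{3 n}{4} = \frac{3 n}{4}$)
$I{\left(O{\left(0 \right)} \right)} \left(-34\right) \left(-28\right) = 3 \cdot \frac{3}{4} \cdot 0 \left(-34\right) \left(-28\right) = 3 \cdot 0 \left(-34\right) \left(-28\right) = 0 \left(-34\right) \left(-28\right) = 0 \left(-28\right) = 0$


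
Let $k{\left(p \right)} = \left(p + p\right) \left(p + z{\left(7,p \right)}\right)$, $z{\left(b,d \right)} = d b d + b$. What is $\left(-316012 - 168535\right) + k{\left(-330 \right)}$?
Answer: $-503389367$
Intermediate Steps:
$z{\left(b,d \right)} = b + b d^{2}$ ($z{\left(b,d \right)} = b d d + b = b d^{2} + b = b + b d^{2}$)
$k{\left(p \right)} = 2 p \left(7 + p + 7 p^{2}\right)$ ($k{\left(p \right)} = \left(p + p\right) \left(p + 7 \left(1 + p^{2}\right)\right) = 2 p \left(p + \left(7 + 7 p^{2}\right)\right) = 2 p \left(7 + p + 7 p^{2}\right)$)
$\left(-316012 - 168535\right) + k{\left(-330 \right)} = \left(-316012 - 168535\right) + 2 \left(-330\right) \left(7 - 330 + 7 \left(-330\right)^{2}\right) = -484547 + 2 \left(-330\right) \left(7 - 330 + 7 \cdot 108900\right) = -484547 + 2 \left(-330\right) \left(7 - 330 + 762300\right) = -484547 + 2 \left(-330\right) 761977 = -484547 - 502904820 = -503389367$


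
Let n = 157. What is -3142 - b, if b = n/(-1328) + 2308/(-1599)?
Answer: -6668632957/2123472 ≈ -3140.4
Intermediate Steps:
b = -3316067/2123472 (b = 157/(-1328) + 2308/(-1599) = 157*(-1/1328) + 2308*(-1/1599) = -157/1328 - 2308/1599 = -3316067/2123472 ≈ -1.5616)
-3142 - b = -3142 - 1*(-3316067/2123472) = -3142 + 3316067/2123472 = -6668632957/2123472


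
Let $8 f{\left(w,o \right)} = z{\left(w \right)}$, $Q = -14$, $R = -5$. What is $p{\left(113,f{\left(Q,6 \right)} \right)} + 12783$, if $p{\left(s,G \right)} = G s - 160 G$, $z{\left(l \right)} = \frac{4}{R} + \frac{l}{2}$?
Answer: $\frac{513153}{40} \approx 12829.0$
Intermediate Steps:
$z{\left(l \right)} = - \frac{4}{5} + \frac{l}{2}$ ($z{\left(l \right)} = \frac{4}{-5} + \frac{l}{2} = 4 \left(- \frac{1}{5}\right) + l \frac{1}{2} = - \frac{4}{5} + \frac{l}{2}$)
$f{\left(w,o \right)} = - \frac{1}{10} + \frac{w}{16}$ ($f{\left(w,o \right)} = \frac{- \frac{4}{5} + \frac{w}{2}}{8} = - \frac{1}{10} + \frac{w}{16}$)
$p{\left(s,G \right)} = - 160 G + G s$
$p{\left(113,f{\left(Q,6 \right)} \right)} + 12783 = \left(- \frac{1}{10} + \frac{1}{16} \left(-14\right)\right) \left(-160 + 113\right) + 12783 = \left(- \frac{1}{10} - \frac{7}{8}\right) \left(-47\right) + 12783 = \left(- \frac{39}{40}\right) \left(-47\right) + 12783 = \frac{1833}{40} + 12783 = \frac{513153}{40}$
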